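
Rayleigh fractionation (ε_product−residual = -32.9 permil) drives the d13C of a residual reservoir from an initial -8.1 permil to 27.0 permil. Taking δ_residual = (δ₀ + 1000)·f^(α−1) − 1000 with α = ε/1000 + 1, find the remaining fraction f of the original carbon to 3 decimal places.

0.348

α − 1 = ε/1000 = -0.0329
(δ_res + 1000)/(δ₀ + 1000) = (27.0 + 1000)/(-8.1 + 1000) = 1027.0/991.9 = 1.035387
f = 1.035387^(1/-0.0329) = exp(ln(1.035387)/-0.0329) = exp(0.03477/-0.0329)
f = exp(-1.0570) = 0.3475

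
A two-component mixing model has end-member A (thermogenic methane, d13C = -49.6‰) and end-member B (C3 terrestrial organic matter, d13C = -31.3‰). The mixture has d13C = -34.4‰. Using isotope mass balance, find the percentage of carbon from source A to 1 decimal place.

16.9%

δ_mix = f_A·δ_A + (1 − f_A)·δ_B  ⇒  f_A = (δ_mix − δ_B)/(δ_A − δ_B)
f_A = (-34.4 − (-31.3)) / (-49.6 − (-31.3))
f_A = -3.1 / -18.3 = 0.1694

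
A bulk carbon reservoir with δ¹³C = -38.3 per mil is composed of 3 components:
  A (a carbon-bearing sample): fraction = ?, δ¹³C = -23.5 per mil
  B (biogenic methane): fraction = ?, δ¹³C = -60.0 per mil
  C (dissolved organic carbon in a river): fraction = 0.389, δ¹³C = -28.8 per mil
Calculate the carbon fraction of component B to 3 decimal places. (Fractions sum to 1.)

Let f_B and f_A be the unknown fractions; fractions sum to 1 so f_B + f_A = 0.611.
Mass balance: Σ fᵢ·δᵢ = δ_bulk ⇒ f_B·(-60.0) + f_A·(-23.5) = -38.3 − (-11.203) = -27.097
Substitute f_A = 0.611 − f_B:
f_B·(-60.0 − -23.5) = -27.097 − 0.611×(-23.5) = -12.738
f_B = -12.738 / -36.5 = 0.3490

0.349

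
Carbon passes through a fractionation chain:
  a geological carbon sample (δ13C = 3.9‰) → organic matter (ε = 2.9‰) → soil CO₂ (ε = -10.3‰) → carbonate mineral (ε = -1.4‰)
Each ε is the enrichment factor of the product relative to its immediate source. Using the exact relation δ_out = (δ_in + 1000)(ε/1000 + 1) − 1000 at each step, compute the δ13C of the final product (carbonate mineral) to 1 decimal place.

-5.0‰

step 1: δ = (3.90 + 1000)·(2.9/1000 + 1) − 1000 = 6.81‰
step 2: δ = (6.81 + 1000)·(-10.3/1000 + 1) − 1000 = -3.56‰
step 3: δ = (-3.56 + 1000)·(-1.4/1000 + 1) − 1000 = -4.95‰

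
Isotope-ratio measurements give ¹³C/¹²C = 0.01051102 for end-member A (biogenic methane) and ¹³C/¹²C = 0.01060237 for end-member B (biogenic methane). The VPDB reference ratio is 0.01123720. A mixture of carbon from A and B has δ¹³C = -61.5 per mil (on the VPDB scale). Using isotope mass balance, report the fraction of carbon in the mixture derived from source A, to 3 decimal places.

0.616

δ_A = (0.01051102/0.01123720 − 1)×1000 = (0.935377 − 1)×1000 = -64.623 per mil
δ_B = (0.01060237/0.01123720 − 1)×1000 = (0.943506 − 1)×1000 = -56.494 per mil
f_A = (δ_mix − δ_B)/(δ_A − δ_B) = (-61.5 − (-56.494))/(-64.623 − (-56.494))
f_A = -5.006 / -8.129 = 0.6158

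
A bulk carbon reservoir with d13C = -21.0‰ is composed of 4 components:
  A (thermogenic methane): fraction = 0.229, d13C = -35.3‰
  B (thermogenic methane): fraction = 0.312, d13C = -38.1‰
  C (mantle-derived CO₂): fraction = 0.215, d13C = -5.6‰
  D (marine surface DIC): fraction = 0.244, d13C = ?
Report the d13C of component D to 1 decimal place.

Isotope mass balance: δ_bulk = Σ fᵢ·δᵢ.
-21.0 = 0.229×(-35.3) + 0.312×(-38.1) + 0.215×(-5.6) + 0.244×δ_D
0.244·δ_D = -21.0 − (-21.175) = 0.175
δ_D = 0.175 / 0.244 = 0.72‰

0.7‰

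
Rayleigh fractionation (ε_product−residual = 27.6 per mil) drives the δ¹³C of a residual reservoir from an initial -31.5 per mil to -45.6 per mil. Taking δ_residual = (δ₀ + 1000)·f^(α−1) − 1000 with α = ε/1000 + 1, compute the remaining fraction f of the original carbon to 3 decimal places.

α − 1 = ε/1000 = 0.0276
(δ_res + 1000)/(δ₀ + 1000) = (-45.6 + 1000)/(-31.5 + 1000) = 954.4/968.5 = 0.985441
f = 0.985441^(1/0.0276) = exp(ln(0.985441)/0.0276) = exp(-0.01467/0.0276)
f = exp(-0.5314) = 0.5878

0.588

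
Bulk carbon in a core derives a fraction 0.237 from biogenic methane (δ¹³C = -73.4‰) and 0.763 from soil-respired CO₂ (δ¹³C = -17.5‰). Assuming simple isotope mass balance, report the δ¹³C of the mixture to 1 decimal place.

δ_mix = f_A·δ_A + f_B·δ_B
δ_mix = 0.237 × (-73.4) + 0.763 × (-17.5)
δ_mix = -17.40 + -13.35 = -30.75‰

-30.7‰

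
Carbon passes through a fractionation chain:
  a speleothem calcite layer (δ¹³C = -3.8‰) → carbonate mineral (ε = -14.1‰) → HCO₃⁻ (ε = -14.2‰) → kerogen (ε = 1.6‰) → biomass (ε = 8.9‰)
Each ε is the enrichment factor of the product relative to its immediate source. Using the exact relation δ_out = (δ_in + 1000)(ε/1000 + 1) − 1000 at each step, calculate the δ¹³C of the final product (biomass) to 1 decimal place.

step 1: δ = (-3.80 + 1000)·(-14.1/1000 + 1) − 1000 = -17.85‰
step 2: δ = (-17.85 + 1000)·(-14.2/1000 + 1) − 1000 = -31.79‰
step 3: δ = (-31.79 + 1000)·(1.6/1000 + 1) − 1000 = -30.24‰
step 4: δ = (-30.24 + 1000)·(8.9/1000 + 1) − 1000 = -21.61‰

-21.6‰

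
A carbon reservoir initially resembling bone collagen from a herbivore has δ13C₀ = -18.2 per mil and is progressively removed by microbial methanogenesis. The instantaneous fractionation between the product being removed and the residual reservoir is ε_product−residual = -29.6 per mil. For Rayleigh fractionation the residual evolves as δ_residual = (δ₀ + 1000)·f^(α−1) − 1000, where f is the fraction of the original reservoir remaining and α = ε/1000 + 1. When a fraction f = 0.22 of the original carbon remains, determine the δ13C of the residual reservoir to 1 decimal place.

Rayleigh residual: δ_res = (δ₀ + 1000)·f^(α−1) − 1000
α = ε/1000 + 1 = 0.97040, so α − 1 = -0.02960
f^(α−1) = 0.22^(-0.02960) = 1.045838
δ_res = (-18.2 + 1000) × 1.045838 − 1000 = 1026.803 − 1000 = 26.80 per mil

26.8 per mil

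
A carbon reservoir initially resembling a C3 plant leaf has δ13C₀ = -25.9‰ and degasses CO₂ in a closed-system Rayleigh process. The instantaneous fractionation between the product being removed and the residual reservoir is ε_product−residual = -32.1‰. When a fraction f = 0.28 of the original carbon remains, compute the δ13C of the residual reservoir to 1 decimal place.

Rayleigh residual: δ_res = (δ₀ + 1000)·f^(α−1) − 1000
α = ε/1000 + 1 = 0.96790, so α − 1 = -0.03210
f^(α−1) = 0.28^(-0.03210) = 1.041709
δ_res = (-25.9 + 1000) × 1.041709 − 1000 = 1014.728 − 1000 = 14.73‰

14.7‰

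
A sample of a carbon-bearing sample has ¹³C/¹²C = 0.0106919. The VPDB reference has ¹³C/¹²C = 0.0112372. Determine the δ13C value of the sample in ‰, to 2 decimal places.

δ13C = (R_sample / R_standard − 1) × 1000
R_sample / R_standard = 0.0106919 / 0.0112372 = 0.951474
δ13C = (0.951474 − 1) × 1000 = -48.526‰

-48.53‰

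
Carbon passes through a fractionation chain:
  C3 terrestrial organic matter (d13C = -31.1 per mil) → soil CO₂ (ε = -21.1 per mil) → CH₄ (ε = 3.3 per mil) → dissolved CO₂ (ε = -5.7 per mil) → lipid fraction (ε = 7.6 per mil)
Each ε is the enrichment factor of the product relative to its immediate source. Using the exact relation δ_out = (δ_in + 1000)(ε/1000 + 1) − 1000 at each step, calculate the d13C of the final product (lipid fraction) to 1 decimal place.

-46.6 per mil

step 1: δ = (-31.10 + 1000)·(-21.1/1000 + 1) − 1000 = -51.54 per mil
step 2: δ = (-51.54 + 1000)·(3.3/1000 + 1) − 1000 = -48.41 per mil
step 3: δ = (-48.41 + 1000)·(-5.7/1000 + 1) − 1000 = -53.84 per mil
step 4: δ = (-53.84 + 1000)·(7.6/1000 + 1) − 1000 = -46.65 per mil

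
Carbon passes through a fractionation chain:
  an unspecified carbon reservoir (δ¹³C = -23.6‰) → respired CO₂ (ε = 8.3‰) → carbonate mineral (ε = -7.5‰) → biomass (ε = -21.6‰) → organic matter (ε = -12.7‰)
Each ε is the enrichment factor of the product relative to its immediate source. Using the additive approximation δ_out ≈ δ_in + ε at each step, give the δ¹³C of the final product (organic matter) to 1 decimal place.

-57.1‰

step 1: δ ≈ -23.6 + (8.3) = -15.3‰
step 2: δ ≈ -15.3 + (-7.5) = -22.8‰
step 3: δ ≈ -22.8 + (-21.6) = -44.4‰
step 4: δ ≈ -44.4 + (-12.7) = -57.1‰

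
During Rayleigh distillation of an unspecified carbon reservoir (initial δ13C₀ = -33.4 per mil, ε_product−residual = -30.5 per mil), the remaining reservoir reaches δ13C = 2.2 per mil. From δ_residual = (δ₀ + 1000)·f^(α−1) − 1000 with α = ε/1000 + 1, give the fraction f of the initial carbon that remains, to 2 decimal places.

0.31

α − 1 = ε/1000 = -0.0305
(δ_res + 1000)/(δ₀ + 1000) = (2.2 + 1000)/(-33.4 + 1000) = 1002.2/966.6 = 1.036830
f = 1.036830^(1/-0.0305) = exp(ln(1.036830)/-0.0305) = exp(0.03617/-0.0305)
f = exp(-1.1858) = 0.3055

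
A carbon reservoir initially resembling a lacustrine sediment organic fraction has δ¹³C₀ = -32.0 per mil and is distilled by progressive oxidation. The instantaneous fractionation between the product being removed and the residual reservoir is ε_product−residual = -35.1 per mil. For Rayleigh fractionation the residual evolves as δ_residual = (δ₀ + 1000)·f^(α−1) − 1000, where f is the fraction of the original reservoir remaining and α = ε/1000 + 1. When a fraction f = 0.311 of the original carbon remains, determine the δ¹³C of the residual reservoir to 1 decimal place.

8.5 per mil

Rayleigh residual: δ_res = (δ₀ + 1000)·f^(α−1) − 1000
α = ε/1000 + 1 = 0.96490, so α − 1 = -0.03510
f^(α−1) = 0.311^(-0.03510) = 1.041847
δ_res = (-32.0 + 1000) × 1.041847 − 1000 = 1008.508 − 1000 = 8.51 per mil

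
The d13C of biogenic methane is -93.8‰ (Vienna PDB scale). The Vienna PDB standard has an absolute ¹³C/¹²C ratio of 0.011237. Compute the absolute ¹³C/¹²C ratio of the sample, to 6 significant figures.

0.0101830

R_sample = R_standard × (d13C/1000 + 1)
R_sample = 0.011237 × (-93.8/1000 + 1) = 0.011237 × 0.906200
R_sample = 0.0101830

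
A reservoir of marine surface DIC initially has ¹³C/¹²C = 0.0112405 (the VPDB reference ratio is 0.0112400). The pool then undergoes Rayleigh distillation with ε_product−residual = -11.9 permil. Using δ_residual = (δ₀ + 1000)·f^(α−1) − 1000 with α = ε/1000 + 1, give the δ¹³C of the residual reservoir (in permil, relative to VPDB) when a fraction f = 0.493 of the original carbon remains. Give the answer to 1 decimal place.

δ₀ = (0.0112405/0.0112400 − 1)×1000 = (1.000044 − 1)×1000 = 0.044 permil
α − 1 = ε/1000 = -0.0119
f^(α−1) = 0.493^(-0.0119) = 1.008452
δ_res = (0.044 + 1000) × 1.008452 − 1000 = 1008.497 − 1000 = 8.50 permil

8.5 permil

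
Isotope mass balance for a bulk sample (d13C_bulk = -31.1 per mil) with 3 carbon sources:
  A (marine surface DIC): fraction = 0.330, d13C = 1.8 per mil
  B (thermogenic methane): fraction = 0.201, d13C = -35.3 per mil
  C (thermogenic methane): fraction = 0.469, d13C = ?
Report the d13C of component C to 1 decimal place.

-52.4 per mil

Isotope mass balance: δ_bulk = Σ fᵢ·δᵢ.
-31.1 = 0.330×(1.8) + 0.201×(-35.3) + 0.469×δ_C
0.469·δ_C = -31.1 − (-6.501) = -24.599
δ_C = -24.599 / 0.469 = -52.45 per mil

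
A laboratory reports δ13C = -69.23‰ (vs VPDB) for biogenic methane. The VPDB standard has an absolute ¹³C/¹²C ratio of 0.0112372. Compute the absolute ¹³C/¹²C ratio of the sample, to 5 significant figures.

0.010459

R_sample = R_standard × (δ13C/1000 + 1)
R_sample = 0.0112372 × (-69.23/1000 + 1) = 0.0112372 × 0.930770
R_sample = 0.0104592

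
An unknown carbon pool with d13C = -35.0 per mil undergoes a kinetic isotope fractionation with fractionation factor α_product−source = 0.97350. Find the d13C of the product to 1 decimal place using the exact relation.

-60.6 per mil

δ_product = (δ_source + 1000)·α − 1000
δ_product = (-35.0 + 1000) × 0.97350 − 1000
δ_product = 939.428 − 1000 = -60.57 per mil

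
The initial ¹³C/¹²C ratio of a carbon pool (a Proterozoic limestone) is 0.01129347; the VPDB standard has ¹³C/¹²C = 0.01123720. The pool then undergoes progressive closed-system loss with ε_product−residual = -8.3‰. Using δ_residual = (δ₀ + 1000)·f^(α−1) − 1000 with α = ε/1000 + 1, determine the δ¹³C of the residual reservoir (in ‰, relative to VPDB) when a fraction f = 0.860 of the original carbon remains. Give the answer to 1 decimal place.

6.3‰

δ₀ = (0.01129347/0.01123720 − 1)×1000 = (1.005007 − 1)×1000 = 5.007‰
α − 1 = ε/1000 = -0.0083
f^(α−1) = 0.860^(-0.0083) = 1.001253
δ_res = (5.007 + 1000) × 1.001253 − 1000 = 1006.266 − 1000 = 6.27‰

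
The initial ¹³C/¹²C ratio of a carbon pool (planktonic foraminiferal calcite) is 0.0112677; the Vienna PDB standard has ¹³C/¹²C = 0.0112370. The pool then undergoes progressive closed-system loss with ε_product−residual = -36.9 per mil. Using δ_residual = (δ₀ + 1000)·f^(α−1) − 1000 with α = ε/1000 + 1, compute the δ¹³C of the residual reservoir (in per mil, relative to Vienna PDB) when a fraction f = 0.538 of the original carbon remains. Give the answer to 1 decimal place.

δ₀ = (0.0112677/0.0112370 − 1)×1000 = (1.002732 − 1)×1000 = 2.732 per mil
α − 1 = ε/1000 = -0.0369
f^(α−1) = 0.538^(-0.0369) = 1.023138
δ_res = (2.732 + 1000) × 1.023138 − 1000 = 1025.933 − 1000 = 25.93 per mil

25.9 per mil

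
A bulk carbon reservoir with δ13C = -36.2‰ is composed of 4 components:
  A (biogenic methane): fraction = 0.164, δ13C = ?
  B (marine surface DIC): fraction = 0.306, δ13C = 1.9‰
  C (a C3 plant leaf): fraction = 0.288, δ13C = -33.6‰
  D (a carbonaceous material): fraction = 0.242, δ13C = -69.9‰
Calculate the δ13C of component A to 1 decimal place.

Isotope mass balance: δ_bulk = Σ fᵢ·δᵢ.
-36.2 = 0.164×δ_A + 0.306×(1.9) + 0.288×(-33.6) + 0.242×(-69.9)
0.164·δ_A = -36.2 − (-26.011) = -10.189
δ_A = -10.189 / 0.164 = -62.13‰

-62.1‰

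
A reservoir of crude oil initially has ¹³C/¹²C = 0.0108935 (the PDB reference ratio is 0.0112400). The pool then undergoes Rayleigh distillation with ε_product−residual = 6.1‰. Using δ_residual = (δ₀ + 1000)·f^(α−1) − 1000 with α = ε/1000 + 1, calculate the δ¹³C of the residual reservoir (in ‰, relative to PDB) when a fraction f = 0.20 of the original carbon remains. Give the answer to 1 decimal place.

-40.3‰

δ₀ = (0.0108935/0.0112400 − 1)×1000 = (0.969173 − 1)×1000 = -30.827‰
α − 1 = ε/1000 = 0.0061
f^(α−1) = 0.20^(0.0061) = 0.990230
δ_res = (-30.827 + 1000) × 0.990230 − 1000 = 959.704 − 1000 = -40.30‰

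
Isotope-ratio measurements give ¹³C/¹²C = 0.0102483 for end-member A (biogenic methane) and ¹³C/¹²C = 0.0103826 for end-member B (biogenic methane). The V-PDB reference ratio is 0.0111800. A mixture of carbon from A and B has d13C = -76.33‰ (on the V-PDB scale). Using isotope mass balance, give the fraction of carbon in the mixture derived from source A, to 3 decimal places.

δ_A = (0.0102483/0.0111800 − 1)×1000 = (0.916664 − 1)×1000 = -83.336‰
δ_B = (0.0103826/0.0111800 − 1)×1000 = (0.928676 − 1)×1000 = -71.324‰
f_A = (δ_mix − δ_B)/(δ_A − δ_B) = (-76.33 − (-71.324))/(-83.336 − (-71.324))
f_A = -5.006 / -12.013 = 0.4167

0.417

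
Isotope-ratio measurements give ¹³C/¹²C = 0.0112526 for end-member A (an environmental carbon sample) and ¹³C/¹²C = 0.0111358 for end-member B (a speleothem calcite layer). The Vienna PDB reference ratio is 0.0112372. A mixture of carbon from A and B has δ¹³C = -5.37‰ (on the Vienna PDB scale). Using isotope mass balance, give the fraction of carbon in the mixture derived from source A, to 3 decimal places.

0.352

δ_A = (0.0112526/0.0112372 − 1)×1000 = (1.001370 − 1)×1000 = 1.370‰
δ_B = (0.0111358/0.0112372 − 1)×1000 = (0.990976 − 1)×1000 = -9.024‰
f_A = (δ_mix − δ_B)/(δ_A − δ_B) = (-5.37 − (-9.024))/(1.370 − (-9.024))
f_A = 3.654 / 10.394 = 0.3515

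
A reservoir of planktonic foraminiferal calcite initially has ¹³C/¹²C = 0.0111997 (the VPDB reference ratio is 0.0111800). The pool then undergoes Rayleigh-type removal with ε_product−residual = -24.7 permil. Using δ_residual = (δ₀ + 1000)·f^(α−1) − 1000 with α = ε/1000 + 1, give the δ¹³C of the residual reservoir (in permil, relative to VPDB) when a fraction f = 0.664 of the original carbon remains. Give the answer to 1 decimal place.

δ₀ = (0.0111997/0.0111800 − 1)×1000 = (1.001762 − 1)×1000 = 1.762 permil
α − 1 = ε/1000 = -0.0247
f^(α−1) = 0.664^(-0.0247) = 1.010165
δ_res = (1.762 + 1000) × 1.010165 − 1000 = 1011.945 − 1000 = 11.95 permil

11.9 permil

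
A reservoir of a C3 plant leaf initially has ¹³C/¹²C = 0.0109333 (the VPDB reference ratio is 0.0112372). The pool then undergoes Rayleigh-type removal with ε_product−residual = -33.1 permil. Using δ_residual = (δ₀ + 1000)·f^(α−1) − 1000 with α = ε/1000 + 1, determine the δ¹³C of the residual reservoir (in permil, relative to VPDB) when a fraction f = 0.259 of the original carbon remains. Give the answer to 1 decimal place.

17.4 permil

δ₀ = (0.0109333/0.0112372 − 1)×1000 = (0.972956 − 1)×1000 = -27.044 permil
α − 1 = ε/1000 = -0.0331
f^(α−1) = 0.259^(-0.0331) = 1.045731
δ_res = (-27.044 + 1000) × 1.045731 − 1000 = 1017.450 − 1000 = 17.45 permil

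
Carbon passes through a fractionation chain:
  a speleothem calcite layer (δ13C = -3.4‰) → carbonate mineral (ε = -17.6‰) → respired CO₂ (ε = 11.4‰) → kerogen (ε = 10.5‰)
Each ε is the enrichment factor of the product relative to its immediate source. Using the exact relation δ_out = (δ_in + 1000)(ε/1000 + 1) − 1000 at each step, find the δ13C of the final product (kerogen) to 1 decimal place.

step 1: δ = (-3.40 + 1000)·(-17.6/1000 + 1) − 1000 = -20.94‰
step 2: δ = (-20.94 + 1000)·(11.4/1000 + 1) − 1000 = -9.78‰
step 3: δ = (-9.78 + 1000)·(10.5/1000 + 1) − 1000 = 0.62‰

0.6‰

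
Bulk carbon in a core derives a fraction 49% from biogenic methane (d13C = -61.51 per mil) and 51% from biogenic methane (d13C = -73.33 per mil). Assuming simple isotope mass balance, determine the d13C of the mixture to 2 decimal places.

δ_mix = f_A·δ_A + f_B·δ_B
δ_mix = 0.49 × (-61.51) + 0.51 × (-73.33)
δ_mix = -30.140 + -37.398 = -67.538 per mil

-67.54 per mil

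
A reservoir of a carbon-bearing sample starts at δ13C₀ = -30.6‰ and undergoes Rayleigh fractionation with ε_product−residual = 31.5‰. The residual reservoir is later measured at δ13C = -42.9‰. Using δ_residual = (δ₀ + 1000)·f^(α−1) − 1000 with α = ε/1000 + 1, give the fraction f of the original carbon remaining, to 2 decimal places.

0.67

α − 1 = ε/1000 = 0.0315
(δ_res + 1000)/(δ₀ + 1000) = (-42.9 + 1000)/(-30.6 + 1000) = 957.1/969.4 = 0.987312
f = 0.987312^(1/0.0315) = exp(ln(0.987312)/0.0315) = exp(-0.01277/0.0315)
f = exp(-0.4054) = 0.6667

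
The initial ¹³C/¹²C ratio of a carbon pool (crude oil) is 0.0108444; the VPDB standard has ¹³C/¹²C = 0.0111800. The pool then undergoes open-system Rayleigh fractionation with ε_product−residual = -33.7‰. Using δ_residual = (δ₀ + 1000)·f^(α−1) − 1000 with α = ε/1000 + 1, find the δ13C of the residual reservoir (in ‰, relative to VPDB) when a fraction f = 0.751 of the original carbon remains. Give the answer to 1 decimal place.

-20.6‰

δ₀ = (0.0108444/0.0111800 − 1)×1000 = (0.969982 − 1)×1000 = -30.018‰
α − 1 = ε/1000 = -0.0337
f^(α−1) = 0.751^(-0.0337) = 1.009697
δ_res = (-30.018 + 1000) × 1.009697 − 1000 = 979.388 − 1000 = -20.61‰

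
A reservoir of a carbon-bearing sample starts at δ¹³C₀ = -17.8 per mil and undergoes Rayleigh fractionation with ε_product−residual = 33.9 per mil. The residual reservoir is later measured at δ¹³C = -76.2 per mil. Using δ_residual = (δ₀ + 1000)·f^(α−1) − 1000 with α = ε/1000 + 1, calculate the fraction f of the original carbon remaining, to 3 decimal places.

α − 1 = ε/1000 = 0.0339
(δ_res + 1000)/(δ₀ + 1000) = (-76.2 + 1000)/(-17.8 + 1000) = 923.8/982.2 = 0.940542
f = 0.940542^(1/0.0339) = exp(ln(0.940542)/0.0339) = exp(-0.06130/0.0339)
f = exp(-1.8082) = 0.1639

0.164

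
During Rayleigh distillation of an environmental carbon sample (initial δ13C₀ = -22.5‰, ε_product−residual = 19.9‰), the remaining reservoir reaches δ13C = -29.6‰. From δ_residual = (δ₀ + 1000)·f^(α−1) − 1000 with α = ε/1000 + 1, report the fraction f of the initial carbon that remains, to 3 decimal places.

α − 1 = ε/1000 = 0.0199
(δ_res + 1000)/(δ₀ + 1000) = (-29.6 + 1000)/(-22.5 + 1000) = 970.4/977.5 = 0.992737
f = 0.992737^(1/0.0199) = exp(ln(0.992737)/0.0199) = exp(-0.00729/0.0199)
f = exp(-0.3663) = 0.6933

0.693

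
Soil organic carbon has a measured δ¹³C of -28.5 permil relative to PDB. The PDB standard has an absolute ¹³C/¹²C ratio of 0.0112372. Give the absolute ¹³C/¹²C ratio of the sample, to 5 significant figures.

R_sample = R_standard × (δ¹³C/1000 + 1)
R_sample = 0.0112372 × (-28.5/1000 + 1) = 0.0112372 × 0.971500
R_sample = 0.0109169

0.010917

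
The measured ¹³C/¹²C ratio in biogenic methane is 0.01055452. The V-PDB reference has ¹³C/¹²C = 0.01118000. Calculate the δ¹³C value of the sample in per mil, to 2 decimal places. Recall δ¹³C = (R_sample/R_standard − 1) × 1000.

-55.95 per mil

δ¹³C = (R_sample / R_standard − 1) × 1000
R_sample / R_standard = 0.01055452 / 0.01118000 = 0.944054
δ¹³C = (0.944054 − 1) × 1000 = -55.946 per mil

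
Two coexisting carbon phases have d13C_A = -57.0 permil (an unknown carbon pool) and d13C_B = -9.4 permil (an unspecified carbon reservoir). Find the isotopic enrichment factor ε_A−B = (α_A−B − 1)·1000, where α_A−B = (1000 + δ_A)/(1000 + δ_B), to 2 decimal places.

α_A−B = (1000 + -57.0) / (1000 + -9.4) = 943.0 / 990.6 = 0.951948
ε_A−B = (0.951948 − 1) × 1000 = -48.052 permil
(The approximation ε ≈ δ_A − δ_B would give -47.6 permil.)

-48.05 permil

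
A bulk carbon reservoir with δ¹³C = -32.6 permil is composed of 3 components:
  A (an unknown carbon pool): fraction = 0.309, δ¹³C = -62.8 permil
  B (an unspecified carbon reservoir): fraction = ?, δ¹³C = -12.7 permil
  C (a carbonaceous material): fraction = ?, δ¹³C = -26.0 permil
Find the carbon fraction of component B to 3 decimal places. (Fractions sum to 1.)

Let f_B and f_C be the unknown fractions; fractions sum to 1 so f_B + f_C = 0.691.
Mass balance: Σ fᵢ·δᵢ = δ_bulk ⇒ f_B·(-12.7) + f_C·(-26.0) = -32.6 − (-19.405) = -13.195
Substitute f_C = 0.691 − f_B:
f_B·(-12.7 − -26.0) = -13.195 − 0.691×(-26.0) = 4.771
f_B = 4.771 / 13.3 = 0.3587

0.359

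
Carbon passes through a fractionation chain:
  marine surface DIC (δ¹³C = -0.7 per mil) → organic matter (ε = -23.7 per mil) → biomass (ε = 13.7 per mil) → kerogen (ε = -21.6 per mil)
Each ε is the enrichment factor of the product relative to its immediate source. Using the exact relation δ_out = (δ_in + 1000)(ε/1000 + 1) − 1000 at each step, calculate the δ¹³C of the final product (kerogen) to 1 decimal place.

step 1: δ = (-0.70 + 1000)·(-23.7/1000 + 1) − 1000 = -24.38 per mil
step 2: δ = (-24.38 + 1000)·(13.7/1000 + 1) − 1000 = -11.02 per mil
step 3: δ = (-11.02 + 1000)·(-21.6/1000 + 1) − 1000 = -32.38 per mil

-32.4 per mil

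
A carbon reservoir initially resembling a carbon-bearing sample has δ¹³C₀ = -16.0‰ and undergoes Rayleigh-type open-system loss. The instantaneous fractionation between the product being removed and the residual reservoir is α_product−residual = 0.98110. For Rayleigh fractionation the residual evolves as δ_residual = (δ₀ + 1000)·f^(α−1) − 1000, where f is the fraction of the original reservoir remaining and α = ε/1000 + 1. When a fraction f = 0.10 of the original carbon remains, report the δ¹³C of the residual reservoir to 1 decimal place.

Rayleigh residual: δ_res = (δ₀ + 1000)·f^(α−1) − 1000
α − 1 = -0.01890
f^(α−1) = 0.10^(-0.01890) = 1.044480
δ_res = (-16.0 + 1000) × 1.044480 − 1000 = 1027.768 − 1000 = 27.77‰

27.8‰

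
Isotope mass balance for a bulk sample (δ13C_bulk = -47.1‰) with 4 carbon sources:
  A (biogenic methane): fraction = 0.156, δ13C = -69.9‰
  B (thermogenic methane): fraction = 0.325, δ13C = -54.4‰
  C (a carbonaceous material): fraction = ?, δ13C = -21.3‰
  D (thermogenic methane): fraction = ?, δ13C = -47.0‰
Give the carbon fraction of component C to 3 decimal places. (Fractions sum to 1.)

0.229

Let f_C and f_D be the unknown fractions; fractions sum to 1 so f_C + f_D = 0.519.
Mass balance: Σ fᵢ·δᵢ = δ_bulk ⇒ f_C·(-21.3) + f_D·(-47.0) = -47.1 − (-28.584) = -18.516
Substitute f_D = 0.519 − f_C:
f_C·(-21.3 − -47.0) = -18.516 − 0.519×(-47.0) = 5.877
f_C = 5.877 / 25.7 = 0.2287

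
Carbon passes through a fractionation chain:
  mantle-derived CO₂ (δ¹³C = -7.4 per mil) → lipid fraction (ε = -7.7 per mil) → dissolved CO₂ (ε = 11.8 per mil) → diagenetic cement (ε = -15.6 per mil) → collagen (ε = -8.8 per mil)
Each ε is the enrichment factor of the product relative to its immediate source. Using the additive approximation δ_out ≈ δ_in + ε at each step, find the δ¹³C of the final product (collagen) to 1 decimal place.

step 1: δ ≈ -7.4 + (-7.7) = -15.1 per mil
step 2: δ ≈ -15.1 + (11.8) = -3.3 per mil
step 3: δ ≈ -3.3 + (-15.6) = -18.9 per mil
step 4: δ ≈ -18.9 + (-8.8) = -27.7 per mil

-27.7 per mil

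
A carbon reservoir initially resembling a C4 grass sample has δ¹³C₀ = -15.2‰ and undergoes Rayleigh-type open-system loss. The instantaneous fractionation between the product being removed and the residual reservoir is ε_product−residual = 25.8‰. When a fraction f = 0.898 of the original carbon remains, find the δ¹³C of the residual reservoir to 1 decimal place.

-17.9‰

Rayleigh residual: δ_res = (δ₀ + 1000)·f^(α−1) − 1000
α = ε/1000 + 1 = 1.02580, so α − 1 = 0.02580
f^(α−1) = 0.898^(0.02580) = 0.997228
δ_res = (-15.2 + 1000) × 0.997228 − 1000 = 982.070 − 1000 = -17.93‰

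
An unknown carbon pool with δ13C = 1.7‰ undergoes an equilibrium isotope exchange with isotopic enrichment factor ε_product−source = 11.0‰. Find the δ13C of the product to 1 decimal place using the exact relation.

Exactly, δ_product = (δ_source + 1000)·(ε/1000 + 1) − 1000.
δ_product = (1.7 + 1000) × (11.0/1000 + 1) − 1000
δ_product = 12.72‰

12.7‰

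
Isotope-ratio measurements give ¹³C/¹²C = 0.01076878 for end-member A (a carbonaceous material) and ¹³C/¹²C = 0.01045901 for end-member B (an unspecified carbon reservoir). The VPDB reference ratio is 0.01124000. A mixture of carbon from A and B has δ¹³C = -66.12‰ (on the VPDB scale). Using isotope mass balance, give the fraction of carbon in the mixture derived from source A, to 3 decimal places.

0.122

δ_A = (0.01076878/0.01124000 − 1)×1000 = (0.958077 − 1)×1000 = -41.923‰
δ_B = (0.01045901/0.01124000 − 1)×1000 = (0.930517 − 1)×1000 = -69.483‰
f_A = (δ_mix − δ_B)/(δ_A − δ_B) = (-66.12 − (-69.483))/(-41.923 − (-69.483))
f_A = 3.363 / 27.560 = 0.1220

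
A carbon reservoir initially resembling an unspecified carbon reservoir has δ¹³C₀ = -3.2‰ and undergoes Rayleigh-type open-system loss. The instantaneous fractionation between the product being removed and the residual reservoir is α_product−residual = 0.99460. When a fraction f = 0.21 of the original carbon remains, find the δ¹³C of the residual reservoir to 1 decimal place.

5.2‰

Rayleigh residual: δ_res = (δ₀ + 1000)·f^(α−1) − 1000
α − 1 = -0.00540
f^(α−1) = 0.21^(-0.00540) = 1.008463
δ_res = (-3.2 + 1000) × 1.008463 − 1000 = 1005.236 − 1000 = 5.24‰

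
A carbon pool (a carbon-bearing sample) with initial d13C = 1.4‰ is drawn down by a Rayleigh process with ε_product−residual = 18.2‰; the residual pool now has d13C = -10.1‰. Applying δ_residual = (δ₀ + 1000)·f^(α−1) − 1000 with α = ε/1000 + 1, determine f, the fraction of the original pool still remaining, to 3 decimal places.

α − 1 = ε/1000 = 0.0182
(δ_res + 1000)/(δ₀ + 1000) = (-10.1 + 1000)/(1.4 + 1000) = 989.9/1001.4 = 0.988516
f = 0.988516^(1/0.0182) = exp(ln(0.988516)/0.0182) = exp(-0.01155/0.0182)
f = exp(-0.6346) = 0.5301

0.530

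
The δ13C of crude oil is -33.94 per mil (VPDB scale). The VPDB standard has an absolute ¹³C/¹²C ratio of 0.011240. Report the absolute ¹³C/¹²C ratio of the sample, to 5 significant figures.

0.010859

R_sample = R_standard × (δ13C/1000 + 1)
R_sample = 0.011240 × (-33.94/1000 + 1) = 0.011240 × 0.966060
R_sample = 0.0108585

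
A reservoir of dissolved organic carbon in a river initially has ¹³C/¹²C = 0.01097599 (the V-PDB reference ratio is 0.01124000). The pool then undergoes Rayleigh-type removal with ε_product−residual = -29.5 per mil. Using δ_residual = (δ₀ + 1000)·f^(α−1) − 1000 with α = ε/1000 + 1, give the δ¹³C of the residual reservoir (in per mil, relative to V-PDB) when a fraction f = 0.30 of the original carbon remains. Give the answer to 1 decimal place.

δ₀ = (0.01097599/0.01124000 − 1)×1000 = (0.976512 − 1)×1000 = -23.488 per mil
α − 1 = ε/1000 = -0.0295
f^(α−1) = 0.30^(-0.0295) = 1.036155
δ_res = (-23.488 + 1000) × 1.036155 − 1000 = 1011.818 − 1000 = 11.82 per mil

11.8 per mil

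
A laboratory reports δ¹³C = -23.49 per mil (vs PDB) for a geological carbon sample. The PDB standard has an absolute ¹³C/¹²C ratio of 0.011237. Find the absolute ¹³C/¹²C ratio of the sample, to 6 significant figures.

0.0109730

R_sample = R_standard × (δ¹³C/1000 + 1)
R_sample = 0.011237 × (-23.49/1000 + 1) = 0.011237 × 0.976510
R_sample = 0.0109730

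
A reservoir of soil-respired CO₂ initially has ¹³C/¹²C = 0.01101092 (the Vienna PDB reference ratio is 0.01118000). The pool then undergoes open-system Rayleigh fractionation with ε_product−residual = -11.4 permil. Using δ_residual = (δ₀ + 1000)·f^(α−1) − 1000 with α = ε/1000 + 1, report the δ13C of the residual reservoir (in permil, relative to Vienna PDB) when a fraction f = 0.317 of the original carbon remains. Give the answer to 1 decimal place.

δ₀ = (0.01101092/0.01118000 − 1)×1000 = (0.984877 − 1)×1000 = -15.123 permil
α − 1 = ε/1000 = -0.0114
f^(α−1) = 0.317^(-0.0114) = 1.013183
δ_res = (-15.123 + 1000) × 1.013183 − 1000 = 997.860 − 1000 = -2.14 permil

-2.1 permil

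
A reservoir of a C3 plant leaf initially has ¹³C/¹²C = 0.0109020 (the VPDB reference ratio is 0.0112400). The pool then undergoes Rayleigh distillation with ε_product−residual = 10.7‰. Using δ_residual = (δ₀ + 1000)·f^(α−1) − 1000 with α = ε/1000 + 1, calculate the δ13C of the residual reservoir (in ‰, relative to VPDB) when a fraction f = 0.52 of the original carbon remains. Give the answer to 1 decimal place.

-36.8‰

δ₀ = (0.0109020/0.0112400 − 1)×1000 = (0.969929 − 1)×1000 = -30.071‰
α − 1 = ε/1000 = 0.0107
f^(α−1) = 0.52^(0.0107) = 0.993027
δ_res = (-30.071 + 1000) × 0.993027 − 1000 = 963.166 − 1000 = -36.83‰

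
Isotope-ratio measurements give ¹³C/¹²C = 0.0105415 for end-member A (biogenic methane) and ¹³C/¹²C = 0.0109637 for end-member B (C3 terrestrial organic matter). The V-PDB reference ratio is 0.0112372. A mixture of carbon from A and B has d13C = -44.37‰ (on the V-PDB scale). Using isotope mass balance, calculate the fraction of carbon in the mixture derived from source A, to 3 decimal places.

δ_A = (0.0105415/0.0112372 − 1)×1000 = (0.938090 − 1)×1000 = -61.910‰
δ_B = (0.0109637/0.0112372 − 1)×1000 = (0.975661 − 1)×1000 = -24.339‰
f_A = (δ_mix − δ_B)/(δ_A − δ_B) = (-44.37 − (-24.339))/(-61.910 − (-24.339))
f_A = -20.031 / -37.572 = 0.5331

0.533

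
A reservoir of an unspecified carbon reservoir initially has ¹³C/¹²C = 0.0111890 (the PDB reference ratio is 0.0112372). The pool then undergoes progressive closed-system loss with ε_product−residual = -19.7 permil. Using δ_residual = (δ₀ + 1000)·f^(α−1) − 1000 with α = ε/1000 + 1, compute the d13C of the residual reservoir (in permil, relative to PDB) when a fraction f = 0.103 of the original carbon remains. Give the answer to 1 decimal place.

δ₀ = (0.0111890/0.0112372 − 1)×1000 = (0.995711 − 1)×1000 = -4.289 permil
α − 1 = ε/1000 = -0.0197
f^(α−1) = 0.103^(-0.0197) = 1.045796
δ_res = (-4.289 + 1000) × 1.045796 − 1000 = 1041.311 − 1000 = 41.31 permil

41.3 permil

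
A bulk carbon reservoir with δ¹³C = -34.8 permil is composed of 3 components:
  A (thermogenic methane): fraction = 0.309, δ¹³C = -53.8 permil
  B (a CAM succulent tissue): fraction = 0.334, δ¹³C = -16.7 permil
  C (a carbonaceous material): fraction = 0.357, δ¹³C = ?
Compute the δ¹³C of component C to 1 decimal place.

Isotope mass balance: δ_bulk = Σ fᵢ·δᵢ.
-34.8 = 0.309×(-53.8) + 0.334×(-16.7) + 0.357×δ_C
0.357·δ_C = -34.8 − (-22.202) = -12.598
δ_C = -12.598 / 0.357 = -35.29 permil

-35.3 permil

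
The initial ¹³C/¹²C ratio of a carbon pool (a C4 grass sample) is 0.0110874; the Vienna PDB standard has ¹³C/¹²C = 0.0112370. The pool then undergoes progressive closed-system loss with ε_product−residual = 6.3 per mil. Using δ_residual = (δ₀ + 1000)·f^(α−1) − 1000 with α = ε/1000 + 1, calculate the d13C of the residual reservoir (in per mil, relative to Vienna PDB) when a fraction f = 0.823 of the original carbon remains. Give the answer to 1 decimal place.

δ₀ = (0.0110874/0.0112370 − 1)×1000 = (0.986687 − 1)×1000 = -13.313 per mil
α − 1 = ε/1000 = 0.0063
f^(α−1) = 0.823^(0.0063) = 0.998774
δ_res = (-13.313 + 1000) × 0.998774 − 1000 = 985.477 − 1000 = -14.52 per mil

-14.5 per mil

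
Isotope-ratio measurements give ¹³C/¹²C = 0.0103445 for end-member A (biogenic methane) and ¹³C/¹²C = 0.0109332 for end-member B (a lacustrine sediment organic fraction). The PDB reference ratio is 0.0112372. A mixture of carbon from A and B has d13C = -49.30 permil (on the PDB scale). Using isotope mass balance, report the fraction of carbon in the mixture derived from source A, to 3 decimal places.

0.425

δ_A = (0.0103445/0.0112372 − 1)×1000 = (0.920559 − 1)×1000 = -79.441 permil
δ_B = (0.0109332/0.0112372 − 1)×1000 = (0.972947 − 1)×1000 = -27.053 permil
f_A = (δ_mix − δ_B)/(δ_A − δ_B) = (-49.30 − (-27.053))/(-79.441 − (-27.053))
f_A = -22.247 / -52.388 = 0.4247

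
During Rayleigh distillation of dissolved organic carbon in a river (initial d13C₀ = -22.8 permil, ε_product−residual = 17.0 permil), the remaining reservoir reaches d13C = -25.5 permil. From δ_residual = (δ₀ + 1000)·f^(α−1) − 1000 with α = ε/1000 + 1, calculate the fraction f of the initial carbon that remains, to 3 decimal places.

α − 1 = ε/1000 = 0.0170
(δ_res + 1000)/(δ₀ + 1000) = (-25.5 + 1000)/(-22.8 + 1000) = 974.5/977.2 = 0.997237
f = 0.997237^(1/0.0170) = exp(ln(0.997237)/0.0170) = exp(-0.00277/0.0170)
f = exp(-0.1628) = 0.8498

0.850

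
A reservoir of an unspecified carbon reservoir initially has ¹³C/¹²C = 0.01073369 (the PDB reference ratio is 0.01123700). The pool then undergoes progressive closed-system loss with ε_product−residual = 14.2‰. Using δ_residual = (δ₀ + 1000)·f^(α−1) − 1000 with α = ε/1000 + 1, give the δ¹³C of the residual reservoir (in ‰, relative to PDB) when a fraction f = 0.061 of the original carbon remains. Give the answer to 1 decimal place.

δ₀ = (0.01073369/0.01123700 − 1)×1000 = (0.955210 − 1)×1000 = -44.790‰
α − 1 = ε/1000 = 0.0142
f^(α−1) = 0.061^(0.0142) = 0.961063
δ_res = (-44.790 + 1000) × 0.961063 − 1000 = 918.016 − 1000 = -81.98‰

-82.0‰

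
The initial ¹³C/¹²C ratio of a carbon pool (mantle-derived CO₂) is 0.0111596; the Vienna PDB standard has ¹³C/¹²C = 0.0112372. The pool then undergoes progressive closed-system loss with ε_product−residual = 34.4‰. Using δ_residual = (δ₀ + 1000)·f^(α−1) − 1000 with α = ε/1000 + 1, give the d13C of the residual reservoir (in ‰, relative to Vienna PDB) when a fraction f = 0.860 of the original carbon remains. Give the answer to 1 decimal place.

-12.0‰

δ₀ = (0.0111596/0.0112372 − 1)×1000 = (0.993094 − 1)×1000 = -6.906‰
α − 1 = ε/1000 = 0.0344
f^(α−1) = 0.860^(0.0344) = 0.994825
δ_res = (-6.906 + 1000) × 0.994825 − 1000 = 987.955 − 1000 = -12.04‰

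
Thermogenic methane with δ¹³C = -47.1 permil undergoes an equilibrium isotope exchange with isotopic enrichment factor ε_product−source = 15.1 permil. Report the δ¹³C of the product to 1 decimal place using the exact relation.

-32.7 permil

To first order, δ_product ≈ δ_source + ε = -32.0 permil.
Exactly, δ_product = (δ_source + 1000)·(ε/1000 + 1) − 1000.
δ_product = (-47.1 + 1000) × (15.1/1000 + 1) − 1000
δ_product = -32.71 permil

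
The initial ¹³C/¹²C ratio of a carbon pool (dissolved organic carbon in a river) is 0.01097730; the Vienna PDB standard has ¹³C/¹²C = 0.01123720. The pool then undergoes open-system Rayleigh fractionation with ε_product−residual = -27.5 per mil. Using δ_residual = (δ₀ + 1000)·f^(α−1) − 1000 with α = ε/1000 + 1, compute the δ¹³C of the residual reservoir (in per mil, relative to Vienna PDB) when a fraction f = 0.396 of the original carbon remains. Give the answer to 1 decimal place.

2.1 per mil

δ₀ = (0.01097730/0.01123720 − 1)×1000 = (0.976871 − 1)×1000 = -23.129 per mil
α − 1 = ε/1000 = -0.0275
f^(α−1) = 0.396^(-0.0275) = 1.025802
δ_res = (-23.129 + 1000) × 1.025802 − 1000 = 1002.076 − 1000 = 2.08 per mil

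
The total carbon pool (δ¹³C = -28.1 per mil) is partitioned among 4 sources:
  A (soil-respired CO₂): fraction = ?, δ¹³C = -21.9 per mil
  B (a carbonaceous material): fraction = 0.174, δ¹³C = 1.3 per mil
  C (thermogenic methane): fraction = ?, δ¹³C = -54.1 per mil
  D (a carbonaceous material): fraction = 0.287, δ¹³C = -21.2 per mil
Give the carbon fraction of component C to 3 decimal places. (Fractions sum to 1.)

Let f_C and f_A be the unknown fractions; fractions sum to 1 so f_C + f_A = 0.539.
Mass balance: Σ fᵢ·δᵢ = δ_bulk ⇒ f_C·(-54.1) + f_A·(-21.9) = -28.1 − (-5.858) = -22.242
Substitute f_A = 0.539 − f_C:
f_C·(-54.1 − -21.9) = -22.242 − 0.539×(-21.9) = -10.438
f_C = -10.438 / -32.2 = 0.3242

0.324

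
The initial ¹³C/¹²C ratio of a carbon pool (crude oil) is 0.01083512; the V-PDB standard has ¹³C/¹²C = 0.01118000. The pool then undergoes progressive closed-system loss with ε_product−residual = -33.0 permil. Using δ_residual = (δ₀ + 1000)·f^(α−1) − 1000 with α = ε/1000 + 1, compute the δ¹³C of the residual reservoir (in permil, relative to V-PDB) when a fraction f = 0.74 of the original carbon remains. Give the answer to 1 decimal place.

-21.2 permil

δ₀ = (0.01083512/0.01118000 − 1)×1000 = (0.969152 − 1)×1000 = -30.848 permil
α − 1 = ε/1000 = -0.0330
f^(α−1) = 0.74^(-0.0330) = 1.009986
δ_res = (-30.848 + 1000) × 1.009986 − 1000 = 978.830 − 1000 = -21.17 permil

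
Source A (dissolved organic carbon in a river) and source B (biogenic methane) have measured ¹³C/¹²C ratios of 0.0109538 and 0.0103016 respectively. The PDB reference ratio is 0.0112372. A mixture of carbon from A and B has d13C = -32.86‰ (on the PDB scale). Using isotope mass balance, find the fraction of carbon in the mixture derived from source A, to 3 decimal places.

0.868

δ_A = (0.0109538/0.0112372 − 1)×1000 = (0.974780 − 1)×1000 = -25.220‰
δ_B = (0.0103016/0.0112372 − 1)×1000 = (0.916741 − 1)×1000 = -83.259‰
f_A = (δ_mix − δ_B)/(δ_A − δ_B) = (-32.86 − (-83.259))/(-25.220 − (-83.259))
f_A = 50.399 / 58.039 = 0.8684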